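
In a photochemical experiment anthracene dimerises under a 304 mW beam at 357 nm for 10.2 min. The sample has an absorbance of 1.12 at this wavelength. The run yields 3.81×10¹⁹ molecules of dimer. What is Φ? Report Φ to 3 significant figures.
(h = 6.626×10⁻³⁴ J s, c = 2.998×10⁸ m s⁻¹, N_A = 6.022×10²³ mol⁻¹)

Product: 3.81×10¹⁹ / 6.022×10²³ = 6.327×10⁻⁵ mol.
Photon energy at 357 nm: hc/λ = (6.626×10⁻³⁴)(2.998×10⁸)/(357×10⁻⁹) = 5.564×10⁻¹⁹ J.
Energy delivered: (304 mW)(612 s) = 186.0 J.
Photons incident: 186.0 / 5.564×10⁻¹⁹ = 3.343×10²⁰, i.e. 3.343×10²⁰/6.022×10²³ = 5.551×10⁻⁴ mol.
Fraction absorbed: 1 − 10^(−1.12) = 0.9241.
Photons absorbed: 0.9241 × 5.551×10⁻⁴ = 5.130×10⁻⁴ mol.
Φ = 6.327×10⁻⁵ mol / 5.130×10⁻⁴ mol photons = 0.123.

Φ = 0.123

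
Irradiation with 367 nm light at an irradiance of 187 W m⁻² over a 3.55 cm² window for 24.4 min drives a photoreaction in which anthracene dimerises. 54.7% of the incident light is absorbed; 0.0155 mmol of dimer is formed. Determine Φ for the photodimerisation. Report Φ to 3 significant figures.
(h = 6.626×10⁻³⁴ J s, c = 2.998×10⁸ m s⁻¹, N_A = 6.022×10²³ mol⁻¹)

Φ = 0.0950

Product: 0.0155 mmol = 1.55×10⁻⁵ mol.
Photon energy at 367 nm: hc/λ = (6.626×10⁻³⁴)(2.998×10⁸)/(367×10⁻⁹) = 5.413×10⁻¹⁹ J.
Energy delivered: (187 W m⁻²)(3.55×10⁻⁴ m²)(1464 s) = 97.19 J.
Photons incident: 97.19 / 5.413×10⁻¹⁹ = 1.795×10²⁰, i.e. 1.795×10²⁰/6.022×10²³ = 2.981×10⁻⁴ mol.
Photons absorbed: 0.547 × 2.981×10⁻⁴ = 1.631×10⁻⁴ mol.
Φ = 1.55×10⁻⁵ mol / 1.631×10⁻⁴ mol photons = 0.0950.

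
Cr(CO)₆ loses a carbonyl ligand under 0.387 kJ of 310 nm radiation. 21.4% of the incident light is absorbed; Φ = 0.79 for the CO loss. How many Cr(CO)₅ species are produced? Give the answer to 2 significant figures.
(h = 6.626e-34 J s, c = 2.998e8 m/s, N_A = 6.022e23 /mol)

1.0e20 species

Photon energy at 310 nm: hc/λ = (6.626e-34)(2.998e8)/(310e-9) = 6.408e-19 J.
Incident energy: 0.387 kJ = 387 J.
Photons incident: 387 / 6.408e-19 = 6.039e20, i.e. 6.039e20/6.022e23 = 0.001003 mol.
Photons absorbed: 0.214 × 0.001003 = 2.146e-4 mol.
Product: Φ × n_abs = 0.79 × 2.146e-4 = 1.695e-4 mol.
As a count: 1.695e-4 × 6.022e23 = 1.0e20.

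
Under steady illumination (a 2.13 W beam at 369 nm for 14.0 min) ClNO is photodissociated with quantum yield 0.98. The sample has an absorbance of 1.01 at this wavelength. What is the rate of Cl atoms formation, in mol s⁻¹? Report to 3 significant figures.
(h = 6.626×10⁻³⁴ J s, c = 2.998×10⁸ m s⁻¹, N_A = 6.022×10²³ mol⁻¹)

Photon energy at 369 nm: hc/λ = (6.626×10⁻³⁴)(2.998×10⁸)/(369×10⁻⁹) = 5.383×10⁻¹⁹ J.
Energy delivered: (2.13 W)(840 s) = 1789 J.
Photons incident: 1789 / 5.383×10⁻¹⁹ = 3.323×10²¹, i.e. 3.323×10²¹/6.022×10²³ = 0.005518 mol.
Fraction absorbed: 1 − 10^(−1.01) = 0.9023.
Photons absorbed: 0.9023 × 0.005518 = 0.004979 mol.
Product formed: 0.98 × 0.004979 = 0.004879 mol.
Rate: 0.004879 / 840 s = 5.81×10⁻⁶ mol s⁻¹.

5.81×10⁻⁶ mol s⁻¹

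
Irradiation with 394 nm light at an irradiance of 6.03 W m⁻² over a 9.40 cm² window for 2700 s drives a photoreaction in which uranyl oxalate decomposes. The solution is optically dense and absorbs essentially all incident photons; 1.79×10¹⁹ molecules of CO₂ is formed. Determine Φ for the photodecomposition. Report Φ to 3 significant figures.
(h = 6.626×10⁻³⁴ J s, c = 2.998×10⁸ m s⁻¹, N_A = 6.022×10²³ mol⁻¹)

Product: 1.79×10¹⁹ / 6.022×10²³ = 2.972×10⁻⁵ mol.
Photon energy at 394 nm: hc/λ = (6.626×10⁻³⁴)(2.998×10⁸)/(394×10⁻⁹) = 5.042×10⁻¹⁹ J.
Energy delivered: (6.03 W m⁻²)(9.40×10⁻⁴ m²)(2700 s) = 15.30 J.
Photons incident: 15.30 / 5.042×10⁻¹⁹ = 3.035×10¹⁹, i.e. 3.035×10¹⁹/6.022×10²³ = 5.040×10⁻⁵ mol.
Φ = 2.972×10⁻⁵ mol / 5.040×10⁻⁵ mol photons = 0.590.

Φ = 0.590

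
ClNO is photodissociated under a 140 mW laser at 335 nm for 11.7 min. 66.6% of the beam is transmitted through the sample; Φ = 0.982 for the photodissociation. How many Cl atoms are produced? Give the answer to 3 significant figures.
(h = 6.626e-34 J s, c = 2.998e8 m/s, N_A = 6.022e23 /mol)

5.44e19 atoms

Photon energy at 335 nm: hc/λ = (6.626e-34)(2.998e8)/(335e-9) = 5.930e-19 J.
Energy delivered: (140 mW)(702 s) = 98.28 J.
Photons incident: 98.28 / 5.930e-19 = 1.657e20, i.e. 1.657e20/6.022e23 = 2.752e-4 mol.
Fraction absorbed: 1 − 66.6/100 = 0.3340.
Photons absorbed: 0.3340 × 2.752e-4 = 9.192e-5 mol.
Product: Φ × n_abs = 0.982 × 9.192e-5 = 9.027e-5 mol.
As a count: 9.027e-5 × 6.022e23 = 5.44e19.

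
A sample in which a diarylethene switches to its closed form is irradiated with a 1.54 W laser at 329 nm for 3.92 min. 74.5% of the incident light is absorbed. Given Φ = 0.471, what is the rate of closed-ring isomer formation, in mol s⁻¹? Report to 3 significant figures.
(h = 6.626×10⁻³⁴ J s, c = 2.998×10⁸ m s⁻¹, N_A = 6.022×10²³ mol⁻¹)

Photon energy at 329 nm: hc/λ = (6.626×10⁻³⁴)(2.998×10⁸)/(329×10⁻⁹) = 6.038×10⁻¹⁹ J.
Energy delivered: (1.54 W)(235.2 s) = 362.2 J.
Photons incident: 362.2 / 6.038×10⁻¹⁹ = 5.999×10²⁰, i.e. 5.999×10²⁰/6.022×10²³ = 9.962×10⁻⁴ mol.
Photons absorbed: 0.745 × 9.962×10⁻⁴ = 7.422×10⁻⁴ mol.
Product formed: 0.471 × 7.422×10⁻⁴ = 3.496×10⁻⁴ mol.
Rate: 3.496×10⁻⁴ / 235.2 s = 1.49×10⁻⁶ mol s⁻¹.

1.49×10⁻⁶ mol s⁻¹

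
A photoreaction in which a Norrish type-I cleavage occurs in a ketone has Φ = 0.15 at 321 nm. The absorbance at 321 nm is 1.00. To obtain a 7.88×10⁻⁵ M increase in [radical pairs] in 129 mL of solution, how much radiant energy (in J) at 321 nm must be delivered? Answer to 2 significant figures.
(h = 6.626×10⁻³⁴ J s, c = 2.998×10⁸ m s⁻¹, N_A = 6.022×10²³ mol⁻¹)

28 J

Product: (7.88×10⁻⁵ M)(0.129 L) = 1.017×10⁻⁵ mol.
Photons that must be absorbed: 1.017×10⁻⁵ / 0.15 = 6.780×10⁻⁵ mol.
Fraction absorbed: 1 − 10^(−1.00) = 0.9000.
Incident photons needed: 6.780×10⁻⁵ / 0.9000 = 7.533×10⁻⁵ mol.
Photon energy: hc/λ = 6.188×10⁻¹⁹ J; per mole, 3.726×10⁵ J mol⁻¹.
Energy required: 7.533×10⁻⁵ × 3.726×10⁵ = 28 J.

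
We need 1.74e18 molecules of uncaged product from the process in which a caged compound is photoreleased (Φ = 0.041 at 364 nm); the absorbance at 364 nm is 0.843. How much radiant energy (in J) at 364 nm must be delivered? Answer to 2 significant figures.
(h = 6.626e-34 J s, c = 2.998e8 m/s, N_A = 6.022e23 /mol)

Product: 1.74e18 / 6.022e23 = 2.889e-6 mol.
Photons that must be absorbed: 2.889e-6 / 0.041 = 7.046e-5 mol.
Fraction absorbed: 1 − 10^(−0.843) = 0.8565.
Incident photons needed: 7.046e-5 / 0.8565 = 8.227e-5 mol.
Photon energy: hc/λ = 5.457e-19 J; per mole, 3.286e5 J mol⁻¹.
Energy required: 8.227e-5 × 3.286e5 = 27 J.

27 J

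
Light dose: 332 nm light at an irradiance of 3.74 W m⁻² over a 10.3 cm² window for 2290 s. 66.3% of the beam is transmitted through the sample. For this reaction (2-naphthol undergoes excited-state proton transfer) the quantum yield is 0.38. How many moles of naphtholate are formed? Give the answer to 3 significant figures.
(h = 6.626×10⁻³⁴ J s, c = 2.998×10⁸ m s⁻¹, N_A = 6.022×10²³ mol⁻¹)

Photon energy at 332 nm: hc/λ = (6.626×10⁻³⁴)(2.998×10⁸)/(332×10⁻⁹) = 5.983×10⁻¹⁹ J.
Energy delivered: (3.74 W m⁻²)(10.3×10⁻⁴ m²)(2290 s) = 8.822 J.
Photons incident: 8.822 / 5.983×10⁻¹⁹ = 1.475×10¹⁹, i.e. 1.475×10¹⁹/6.022×10²³ = 2.449×10⁻⁵ mol.
Fraction absorbed: 1 − 66.3/100 = 0.3370.
Photons absorbed: 0.3370 × 2.449×10⁻⁵ = 8.253×10⁻⁶ mol.
Product: Φ × n_abs = 0.38 × 8.253×10⁻⁶ = 3.136×10⁻⁶ mol.

3.14×10⁻⁶ mol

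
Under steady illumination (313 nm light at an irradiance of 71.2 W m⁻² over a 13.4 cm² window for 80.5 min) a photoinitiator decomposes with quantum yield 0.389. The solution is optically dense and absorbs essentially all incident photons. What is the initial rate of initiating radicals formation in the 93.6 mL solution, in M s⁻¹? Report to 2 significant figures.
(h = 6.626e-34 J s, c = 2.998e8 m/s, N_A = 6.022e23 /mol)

Photon energy at 313 nm: hc/λ = (6.626e-34)(2.998e8)/(313e-9) = 6.347e-19 J.
Energy delivered: (71.2 W m⁻²)(13.4e-4 m²)(4830 s) = 460.8 J.
Photons incident: 460.8 / 6.347e-19 = 7.260e20, i.e. 7.260e20/6.022e23 = 0.001206 mol.
Product formed: 0.389 × 0.001206 = 4.691e-4 mol.
Rate: 4.691e-4 mol / (4830 s × 0.0936 L) = 1.0e-6 M s⁻¹.

1.0e-6 M s⁻¹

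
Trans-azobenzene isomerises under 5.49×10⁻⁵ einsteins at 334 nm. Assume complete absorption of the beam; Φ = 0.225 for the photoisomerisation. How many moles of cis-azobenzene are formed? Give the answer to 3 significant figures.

Product: Φ × n_abs = 0.225 × 5.49×10⁻⁵ = 1.235×10⁻⁵ mol.

1.24×10⁻⁵ mol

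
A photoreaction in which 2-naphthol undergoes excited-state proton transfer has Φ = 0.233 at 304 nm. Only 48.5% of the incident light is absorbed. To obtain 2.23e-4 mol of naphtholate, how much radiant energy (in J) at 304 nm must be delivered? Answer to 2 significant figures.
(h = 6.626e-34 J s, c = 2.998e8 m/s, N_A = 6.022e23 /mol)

780 J

Photons that must be absorbed: 2.23e-4 / 0.233 = 9.571e-4 mol.
Incident photons needed: 9.571e-4 / 0.485 = 0.001973 mol.
Photon energy: hc/λ = 6.534e-19 J; per mole, 3.935e5 J mol⁻¹.
Energy required: 0.001973 × 3.935e5 = 780 J.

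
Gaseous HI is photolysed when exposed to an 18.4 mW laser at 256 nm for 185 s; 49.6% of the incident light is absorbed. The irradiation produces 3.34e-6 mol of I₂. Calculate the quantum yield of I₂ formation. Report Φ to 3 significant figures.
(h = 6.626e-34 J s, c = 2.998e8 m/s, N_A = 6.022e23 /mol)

Photon energy at 256 nm: hc/λ = (6.626e-34)(2.998e8)/(256e-9) = 7.760e-19 J.
Energy delivered: (18.4 mW)(185 s) = 3.404 J.
Photons incident: 3.404 / 7.760e-19 = 4.387e18, i.e. 4.387e18/6.022e23 = 7.285e-6 mol.
Photons absorbed: 0.496 × 7.285e-6 = 3.613e-6 mol.
Φ = 3.34e-6 mol / 3.613e-6 mol photons = 0.924.

Φ = 0.924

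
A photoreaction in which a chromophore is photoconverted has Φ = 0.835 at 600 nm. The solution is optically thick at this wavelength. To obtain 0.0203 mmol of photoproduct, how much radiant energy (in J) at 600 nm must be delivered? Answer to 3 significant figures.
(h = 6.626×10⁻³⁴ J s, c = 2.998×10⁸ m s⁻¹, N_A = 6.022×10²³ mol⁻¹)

Product: 0.0203 mmol = 2.03×10⁻⁵ mol.
Photons that must be absorbed: 2.03×10⁻⁵ / 0.835 = 2.431×10⁻⁵ mol.
Photon energy: hc/λ = 3.311×10⁻¹⁹ J; per mole, 1.994×10⁵ J mol⁻¹.
Energy required: 2.431×10⁻⁵ × 1.994×10⁵ = 4.85 J.

4.85 J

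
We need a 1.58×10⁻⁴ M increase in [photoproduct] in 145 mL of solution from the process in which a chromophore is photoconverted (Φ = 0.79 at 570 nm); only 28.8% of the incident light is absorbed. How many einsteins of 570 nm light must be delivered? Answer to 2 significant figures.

1.0×10⁻⁴ einstein

Product: (1.58×10⁻⁴ M)(0.145 L) = 2.291×10⁻⁵ mol.
Photons that must be absorbed: 2.291×10⁻⁵ / 0.79 = 2.900×10⁻⁵ mol.
Incident photons needed: 2.900×10⁻⁵ / 0.288 = 1.007×10⁻⁴ mol.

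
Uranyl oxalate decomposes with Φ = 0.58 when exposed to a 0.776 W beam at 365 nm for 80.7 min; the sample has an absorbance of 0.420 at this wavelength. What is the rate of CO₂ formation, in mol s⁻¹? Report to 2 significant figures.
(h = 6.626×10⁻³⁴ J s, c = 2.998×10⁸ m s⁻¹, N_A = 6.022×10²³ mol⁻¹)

8.5×10⁻⁷ mol s⁻¹

Photon energy at 365 nm: hc/λ = (6.626×10⁻³⁴)(2.998×10⁸)/(365×10⁻⁹) = 5.442×10⁻¹⁹ J.
Energy delivered: (0.776 W)(4842 s) = 3757 J.
Photons incident: 3757 / 5.442×10⁻¹⁹ = 6.904×10²¹, i.e. 6.904×10²¹/6.022×10²³ = 0.01146 mol.
Fraction absorbed: 1 − 10^(−0.420) = 0.6198.
Photons absorbed: 0.6198 × 0.01146 = 0.007103 mol.
Product formed: 0.58 × 0.007103 = 0.004120 mol.
Rate: 0.004120 / 4842 s = 8.5×10⁻⁷ mol s⁻¹.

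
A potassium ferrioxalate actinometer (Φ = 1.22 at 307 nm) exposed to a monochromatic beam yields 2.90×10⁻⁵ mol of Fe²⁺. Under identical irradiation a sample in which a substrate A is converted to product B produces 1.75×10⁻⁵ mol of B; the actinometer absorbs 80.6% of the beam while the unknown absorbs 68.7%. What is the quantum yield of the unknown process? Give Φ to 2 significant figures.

Φ = 0.86

Photons absorbed by the actinometer: 2.90×10⁻⁵ / 1.22 = 2.377×10⁻⁵ mol.
Incident flux: 2.377×10⁻⁵ / 0.806 = 2.949×10⁻⁵ einstein.
Absorbed by unknown: 0.687 × 2.949×10⁻⁵ = 2.026×10⁻⁵ mol.
Φ(unknown) = 1.75×10⁻⁵ / 2.026×10⁻⁵ = 0.86.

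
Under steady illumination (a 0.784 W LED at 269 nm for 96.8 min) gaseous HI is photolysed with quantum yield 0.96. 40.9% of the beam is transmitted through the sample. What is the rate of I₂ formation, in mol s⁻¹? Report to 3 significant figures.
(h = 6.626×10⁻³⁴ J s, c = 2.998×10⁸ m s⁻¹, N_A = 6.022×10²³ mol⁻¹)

1.00×10⁻⁶ mol s⁻¹

Photon energy at 269 nm: hc/λ = (6.626×10⁻³⁴)(2.998×10⁸)/(269×10⁻⁹) = 7.385×10⁻¹⁹ J.
Energy delivered: (0.784 W)(5808 s) = 4553 J.
Photons incident: 4553 / 7.385×10⁻¹⁹ = 6.165×10²¹, i.e. 6.165×10²¹/6.022×10²³ = 0.01024 mol.
Fraction absorbed: 1 − 40.9/100 = 0.5910.
Photons absorbed: 0.5910 × 0.01024 = 0.006052 mol.
Product formed: 0.96 × 0.006052 = 0.005810 mol.
Rate: 0.005810 / 5808 s = 1.00×10⁻⁶ mol s⁻¹.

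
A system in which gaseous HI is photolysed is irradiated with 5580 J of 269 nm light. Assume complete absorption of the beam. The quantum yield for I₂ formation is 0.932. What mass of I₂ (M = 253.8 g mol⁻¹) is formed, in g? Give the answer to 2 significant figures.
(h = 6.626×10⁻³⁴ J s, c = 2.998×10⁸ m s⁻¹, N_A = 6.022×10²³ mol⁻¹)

3.0 g

Photon energy at 269 nm: hc/λ = (6.626×10⁻³⁴)(2.998×10⁸)/(269×10⁻⁹) = 7.385×10⁻¹⁹ J.
Photons incident: 5580 / 7.385×10⁻¹⁹ = 7.556×10²¹, i.e. 7.556×10²¹/6.022×10²³ = 0.01255 mol.
Product: Φ × n_abs = 0.932 × 0.01255 = 0.01170 mol.
Mass: 0.01170 × 253.8 = 2.969 g = 3.0 g.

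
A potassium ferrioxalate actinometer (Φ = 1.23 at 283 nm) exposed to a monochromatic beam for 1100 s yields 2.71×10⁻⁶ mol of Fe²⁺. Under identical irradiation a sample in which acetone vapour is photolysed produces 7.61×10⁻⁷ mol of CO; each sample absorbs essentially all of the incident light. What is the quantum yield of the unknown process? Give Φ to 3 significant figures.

Φ = 0.345

Photons absorbed by the actinometer: 2.71×10⁻⁶ / 1.23 = 2.203×10⁻⁶ mol.
Φ(unknown) = 7.61×10⁻⁷ / 2.203×10⁻⁶ = 0.345.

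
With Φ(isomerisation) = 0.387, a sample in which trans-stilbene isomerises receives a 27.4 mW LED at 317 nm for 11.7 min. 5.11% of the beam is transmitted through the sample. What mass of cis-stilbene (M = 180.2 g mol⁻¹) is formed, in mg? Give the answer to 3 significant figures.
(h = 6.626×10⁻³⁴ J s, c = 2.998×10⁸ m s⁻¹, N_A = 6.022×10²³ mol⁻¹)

3.37 mg

Photon energy at 317 nm: hc/λ = (6.626×10⁻³⁴)(2.998×10⁸)/(317×10⁻⁹) = 6.266×10⁻¹⁹ J.
Energy delivered: (27.4 mW)(702 s) = 19.23 J.
Photons incident: 19.23 / 6.266×10⁻¹⁹ = 3.069×10¹⁹, i.e. 3.069×10¹⁹/6.022×10²³ = 5.096×10⁻⁵ mol.
Fraction absorbed: 1 − 5.11/100 = 0.9489.
Photons absorbed: 0.9489 × 5.096×10⁻⁵ = 4.836×10⁻⁵ mol.
Product: Φ × n_abs = 0.387 × 4.836×10⁻⁵ = 1.872×10⁻⁵ mol.
Mass: 1.872×10⁻⁵ × 180.2 = 0.003373 g = 3.37 mg.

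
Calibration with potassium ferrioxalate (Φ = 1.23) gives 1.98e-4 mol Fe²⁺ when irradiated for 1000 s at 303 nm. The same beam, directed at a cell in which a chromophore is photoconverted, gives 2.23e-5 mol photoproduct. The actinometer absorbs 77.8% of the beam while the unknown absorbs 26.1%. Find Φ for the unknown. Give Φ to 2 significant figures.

Photons absorbed by the actinometer: 1.98e-4 / 1.23 = 1.610e-4 mol.
Incident flux: 1.610e-4 / 0.778 = 2.069e-4 einstein.
Absorbed by unknown: 0.261 × 2.069e-4 = 5.400e-5 mol.
Φ(unknown) = 2.23e-5 / 5.400e-5 = 0.41.

Φ = 0.41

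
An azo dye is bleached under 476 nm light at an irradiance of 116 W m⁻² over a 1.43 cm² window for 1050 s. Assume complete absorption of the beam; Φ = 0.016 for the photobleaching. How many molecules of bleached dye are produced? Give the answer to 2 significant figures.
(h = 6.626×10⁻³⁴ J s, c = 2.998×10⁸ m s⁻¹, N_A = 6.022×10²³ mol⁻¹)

Photon energy at 476 nm: hc/λ = (6.626×10⁻³⁴)(2.998×10⁸)/(476×10⁻⁹) = 4.173×10⁻¹⁹ J.
Energy delivered: (116 W m⁻²)(1.43×10⁻⁴ m²)(1050 s) = 17.42 J.
Photons incident: 17.42 / 4.173×10⁻¹⁹ = 4.174×10¹⁹, i.e. 4.174×10¹⁹/6.022×10²³ = 6.931×10⁻⁵ mol.
Product: Φ × n_abs = 0.016 × 6.931×10⁻⁵ = 1.109×10⁻⁶ mol.
As a count: 1.109×10⁻⁶ × 6.022×10²³ = 6.7×10¹⁷.

6.7×10¹⁷ molecules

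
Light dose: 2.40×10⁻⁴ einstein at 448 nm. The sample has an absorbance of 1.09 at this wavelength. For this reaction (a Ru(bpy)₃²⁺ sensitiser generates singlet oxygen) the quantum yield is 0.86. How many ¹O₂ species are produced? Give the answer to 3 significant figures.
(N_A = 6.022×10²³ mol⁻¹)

Fraction absorbed: 1 − 10^(−1.09) = 0.9187.
Photons absorbed: 0.9187 × 2.40×10⁻⁴ = 2.205×10⁻⁴ mol.
Product: Φ × n_abs = 0.86 × 2.205×10⁻⁴ = 1.896×10⁻⁴ mol.
As a count: 1.896×10⁻⁴ × 6.022×10²³ = 1.14×10²⁰.

1.14×10²⁰ species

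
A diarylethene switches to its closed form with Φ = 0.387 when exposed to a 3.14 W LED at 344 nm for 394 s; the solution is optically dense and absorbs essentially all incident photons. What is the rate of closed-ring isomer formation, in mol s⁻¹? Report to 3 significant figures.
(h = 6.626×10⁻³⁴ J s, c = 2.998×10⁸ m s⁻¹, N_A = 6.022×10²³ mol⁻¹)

3.49×10⁻⁶ mol s⁻¹

Photon energy at 344 nm: hc/λ = (6.626×10⁻³⁴)(2.998×10⁸)/(344×10⁻⁹) = 5.775×10⁻¹⁹ J.
Energy delivered: (3.14 W)(394 s) = 1237 J.
Photons incident: 1237 / 5.775×10⁻¹⁹ = 2.142×10²¹, i.e. 2.142×10²¹/6.022×10²³ = 0.003557 mol.
Product formed: 0.387 × 0.003557 = 0.001377 mol.
Rate: 0.001377 / 394 s = 3.49×10⁻⁶ mol s⁻¹.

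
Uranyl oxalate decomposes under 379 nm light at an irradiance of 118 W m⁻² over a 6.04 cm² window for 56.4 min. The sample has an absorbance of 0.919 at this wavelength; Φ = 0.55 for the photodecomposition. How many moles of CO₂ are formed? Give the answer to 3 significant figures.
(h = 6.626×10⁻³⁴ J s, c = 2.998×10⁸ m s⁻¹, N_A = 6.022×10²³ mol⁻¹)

Photon energy at 379 nm: hc/λ = (6.626×10⁻³⁴)(2.998×10⁸)/(379×10⁻⁹) = 5.241×10⁻¹⁹ J.
Energy delivered: (118 W m⁻²)(6.04×10⁻⁴ m²)(3384 s) = 241.2 J.
Photons incident: 241.2 / 5.241×10⁻¹⁹ = 4.602×10²⁰, i.e. 4.602×10²⁰/6.022×10²³ = 7.642×10⁻⁴ mol.
Fraction absorbed: 1 − 10^(−0.919) = 0.8795.
Photons absorbed: 0.8795 × 7.642×10⁻⁴ = 6.721×10⁻⁴ mol.
Product: Φ × n_abs = 0.55 × 6.721×10⁻⁴ = 3.697×10⁻⁴ mol.

3.70×10⁻⁴ mol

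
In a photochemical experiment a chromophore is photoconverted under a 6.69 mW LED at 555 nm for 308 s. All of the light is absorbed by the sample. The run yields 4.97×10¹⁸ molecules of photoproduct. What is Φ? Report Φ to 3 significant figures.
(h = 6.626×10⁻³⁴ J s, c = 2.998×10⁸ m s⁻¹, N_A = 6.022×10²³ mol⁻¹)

Φ = 0.863

Product: 4.97×10¹⁸ / 6.022×10²³ = 8.253×10⁻⁶ mol.
Photon energy at 555 nm: hc/λ = (6.626×10⁻³⁴)(2.998×10⁸)/(555×10⁻⁹) = 3.579×10⁻¹⁹ J.
Energy delivered: (6.69 mW)(308 s) = 2.061 J.
Photons incident: 2.061 / 3.579×10⁻¹⁹ = 5.759×10¹⁸, i.e. 5.759×10¹⁸/6.022×10²³ = 9.563×10⁻⁶ mol.
Φ = 8.253×10⁻⁶ mol / 9.563×10⁻⁶ mol photons = 0.863.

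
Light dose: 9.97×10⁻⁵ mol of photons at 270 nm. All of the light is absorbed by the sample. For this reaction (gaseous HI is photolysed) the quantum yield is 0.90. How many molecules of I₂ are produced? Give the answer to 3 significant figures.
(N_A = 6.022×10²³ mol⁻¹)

5.40×10¹⁹ molecules

Product: Φ × n_abs = 0.90 × 9.97×10⁻⁵ = 8.973×10⁻⁵ mol.
As a count: 8.973×10⁻⁵ × 6.022×10²³ = 5.40×10¹⁹.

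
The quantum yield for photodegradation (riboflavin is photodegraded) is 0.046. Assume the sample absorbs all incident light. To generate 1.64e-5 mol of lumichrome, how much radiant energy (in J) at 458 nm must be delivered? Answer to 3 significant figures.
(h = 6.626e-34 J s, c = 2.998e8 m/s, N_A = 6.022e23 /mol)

93.1 J

Photons that must be absorbed: 1.64e-5 / 0.046 = 3.565e-4 mol.
Photon energy: hc/λ = 4.337e-19 J; per mole, 2.612e5 J mol⁻¹.
Energy required: 3.565e-4 × 2.612e5 = 93.1 J.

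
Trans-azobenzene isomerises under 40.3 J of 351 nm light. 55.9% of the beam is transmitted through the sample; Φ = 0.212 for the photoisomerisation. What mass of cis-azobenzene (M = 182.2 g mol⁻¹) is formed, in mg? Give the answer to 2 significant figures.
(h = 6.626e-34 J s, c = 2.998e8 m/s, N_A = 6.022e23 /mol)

2.0 mg

Photon energy at 351 nm: hc/λ = (6.626e-34)(2.998e8)/(351e-9) = 5.659e-19 J.
Photons incident: 40.3 / 5.659e-19 = 7.121e19, i.e. 7.121e19/6.022e23 = 1.182e-4 mol.
Fraction absorbed: 1 − 55.9/100 = 0.4410.
Photons absorbed: 0.4410 × 1.182e-4 = 5.213e-5 mol.
Product: Φ × n_abs = 0.212 × 5.213e-5 = 1.105e-5 mol.
Mass: 1.105e-5 × 182.2 = 0.002013 g = 2.0 mg.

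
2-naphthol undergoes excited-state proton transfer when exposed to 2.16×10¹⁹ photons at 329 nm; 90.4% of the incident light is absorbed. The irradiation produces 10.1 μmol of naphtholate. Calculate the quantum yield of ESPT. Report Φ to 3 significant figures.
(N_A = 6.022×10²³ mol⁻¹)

Product: 10.1 μmol = 1.01×10⁻⁵ mol.
Moles of photons: 2.16×10¹⁹ / 6.022×10²³ = 3.587×10⁻⁵ mol.
Photons absorbed: 0.904 × 3.587×10⁻⁵ = 3.243×10⁻⁵ mol.
Φ = 1.01×10⁻⁵ mol / 3.243×10⁻⁵ mol photons = 0.311.

Φ = 0.311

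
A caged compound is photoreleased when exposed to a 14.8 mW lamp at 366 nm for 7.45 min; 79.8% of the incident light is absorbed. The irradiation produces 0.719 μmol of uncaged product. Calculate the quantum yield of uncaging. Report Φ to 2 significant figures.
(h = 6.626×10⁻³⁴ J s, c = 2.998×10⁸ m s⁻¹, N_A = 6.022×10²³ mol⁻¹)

Φ = 0.045

Product: 0.719 μmol = 7.19×10⁻⁷ mol.
Photon energy at 366 nm: hc/λ = (6.626×10⁻³⁴)(2.998×10⁸)/(366×10⁻⁹) = 5.428×10⁻¹⁹ J.
Energy delivered: (14.8 mW)(447 s) = 6.616 J.
Photons incident: 6.616 / 5.428×10⁻¹⁹ = 1.219×10¹⁹, i.e. 1.219×10¹⁹/6.022×10²³ = 2.024×10⁻⁵ mol.
Photons absorbed: 0.798 × 2.024×10⁻⁵ = 1.615×10⁻⁵ mol.
Φ = 7.19×10⁻⁷ mol / 1.615×10⁻⁵ mol photons = 0.045.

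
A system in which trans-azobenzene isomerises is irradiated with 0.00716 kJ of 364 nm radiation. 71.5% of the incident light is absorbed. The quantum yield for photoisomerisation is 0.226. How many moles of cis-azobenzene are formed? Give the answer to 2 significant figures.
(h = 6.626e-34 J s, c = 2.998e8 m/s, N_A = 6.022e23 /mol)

3.5e-6 mol

Photon energy at 364 nm: hc/λ = (6.626e-34)(2.998e8)/(364e-9) = 5.457e-19 J.
Incident energy: 0.00716 kJ = 7.16 J.
Photons incident: 7.16 / 5.457e-19 = 1.312e19, i.e. 1.312e19/6.022e23 = 2.179e-5 mol.
Photons absorbed: 0.715 × 2.179e-5 = 1.558e-5 mol.
Product: Φ × n_abs = 0.226 × 1.558e-5 = 3.521e-6 mol.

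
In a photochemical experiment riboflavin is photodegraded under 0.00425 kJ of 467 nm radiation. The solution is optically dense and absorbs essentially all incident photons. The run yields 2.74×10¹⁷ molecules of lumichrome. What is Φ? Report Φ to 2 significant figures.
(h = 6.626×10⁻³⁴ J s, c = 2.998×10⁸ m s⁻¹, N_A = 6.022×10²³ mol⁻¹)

Product: 2.74×10¹⁷ / 6.022×10²³ = 4.550×10⁻⁷ mol.
Photon energy at 467 nm: hc/λ = (6.626×10⁻³⁴)(2.998×10⁸)/(467×10⁻⁹) = 4.254×10⁻¹⁹ J.
Incident energy: 0.00425 kJ = 4.25 J.
Photons incident: 4.25 / 4.254×10⁻¹⁹ = 9.991×10¹⁸, i.e. 9.991×10¹⁸/6.022×10²³ = 1.659×10⁻⁵ mol.
Φ = 4.550×10⁻⁷ mol / 1.659×10⁻⁵ mol photons = 0.027.

Φ = 0.027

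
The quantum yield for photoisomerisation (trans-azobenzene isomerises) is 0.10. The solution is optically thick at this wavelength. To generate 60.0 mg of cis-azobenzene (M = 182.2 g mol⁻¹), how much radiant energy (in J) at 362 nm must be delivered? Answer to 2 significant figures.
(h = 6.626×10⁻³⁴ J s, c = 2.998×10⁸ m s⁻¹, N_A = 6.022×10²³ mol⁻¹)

1100 J

Product: 60.0 mg / 182.2 g mol⁻¹ = 3.293×10⁻⁴ mol.
Photons that must be absorbed: 3.293×10⁻⁴ / 0.10 = 0.003293 mol.
Photon energy: hc/λ = 5.487×10⁻¹⁹ J; per mole, 3.304×10⁵ J mol⁻¹.
Energy required: 0.003293 × 3.304×10⁵ = 1100 J.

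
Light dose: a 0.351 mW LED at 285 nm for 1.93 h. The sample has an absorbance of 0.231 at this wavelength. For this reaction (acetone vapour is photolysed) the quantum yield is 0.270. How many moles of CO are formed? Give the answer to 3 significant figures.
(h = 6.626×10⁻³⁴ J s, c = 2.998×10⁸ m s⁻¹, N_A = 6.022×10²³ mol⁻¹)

6.47×10⁻⁷ mol

Photon energy at 285 nm: hc/λ = (6.626×10⁻³⁴)(2.998×10⁸)/(285×10⁻⁹) = 6.970×10⁻¹⁹ J.
Energy delivered: (0.351 mW)(6948 s) = 2.439 J.
Photons incident: 2.439 / 6.970×10⁻¹⁹ = 3.499×10¹⁸, i.e. 3.499×10¹⁸/6.022×10²³ = 5.810×10⁻⁶ mol.
Fraction absorbed: 1 − 10^(−0.231) = 0.4125.
Photons absorbed: 0.4125 × 5.810×10⁻⁶ = 2.397×10⁻⁶ mol.
Product: Φ × n_abs = 0.270 × 2.397×10⁻⁶ = 6.472×10⁻⁷ mol.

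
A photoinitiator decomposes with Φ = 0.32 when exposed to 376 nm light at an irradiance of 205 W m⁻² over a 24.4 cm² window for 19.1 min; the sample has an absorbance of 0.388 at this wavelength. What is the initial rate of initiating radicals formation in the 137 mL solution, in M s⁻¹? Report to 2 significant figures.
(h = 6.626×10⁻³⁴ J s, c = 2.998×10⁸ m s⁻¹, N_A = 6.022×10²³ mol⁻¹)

2.2×10⁻⁶ M s⁻¹

Photon energy at 376 nm: hc/λ = (6.626×10⁻³⁴)(2.998×10⁸)/(376×10⁻⁹) = 5.283×10⁻¹⁹ J.
Energy delivered: (205 W m⁻²)(24.4×10⁻⁴ m²)(1146 s) = 573.2 J.
Photons incident: 573.2 / 5.283×10⁻¹⁹ = 1.085×10²¹, i.e. 1.085×10²¹/6.022×10²³ = 0.001802 mol.
Fraction absorbed: 1 − 10^(−0.388) = 0.5907.
Photons absorbed: 0.5907 × 0.001802 = 0.001064 mol.
Product formed: 0.32 × 0.001064 = 3.405×10⁻⁴ mol.
Rate: 3.405×10⁻⁴ mol / (1146 s × 0.137 L) = 2.2×10⁻⁶ M s⁻¹.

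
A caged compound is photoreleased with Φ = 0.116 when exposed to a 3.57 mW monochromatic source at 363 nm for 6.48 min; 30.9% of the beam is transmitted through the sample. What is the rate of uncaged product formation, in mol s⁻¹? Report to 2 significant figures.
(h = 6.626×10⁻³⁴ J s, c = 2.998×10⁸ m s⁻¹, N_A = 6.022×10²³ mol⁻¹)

Photon energy at 363 nm: hc/λ = (6.626×10⁻³⁴)(2.998×10⁸)/(363×10⁻⁹) = 5.472×10⁻¹⁹ J.
Energy delivered: (3.57 mW)(388.8 s) = 1.388 J.
Photons incident: 1.388 / 5.472×10⁻¹⁹ = 2.537×10¹⁸, i.e. 2.537×10¹⁸/6.022×10²³ = 4.213×10⁻⁶ mol.
Fraction absorbed: 1 − 30.9/100 = 0.6910.
Photons absorbed: 0.6910 × 4.213×10⁻⁶ = 2.911×10⁻⁶ mol.
Product formed: 0.116 × 2.911×10⁻⁶ = 3.377×10⁻⁷ mol.
Rate: 3.377×10⁻⁷ / 388.8 s = 8.7×10⁻¹⁰ mol s⁻¹.

8.7×10⁻¹⁰ mol s⁻¹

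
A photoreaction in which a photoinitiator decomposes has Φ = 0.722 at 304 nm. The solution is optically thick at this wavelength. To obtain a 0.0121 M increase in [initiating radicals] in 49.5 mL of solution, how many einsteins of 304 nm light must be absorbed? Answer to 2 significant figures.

Product: (0.0121 M)(0.0495 L) = 5.990×10⁻⁴ mol.
Photons that must be absorbed: 5.990×10⁻⁴ / 0.722 = 8.296×10⁻⁴ mol.

8.3×10⁻⁴ einstein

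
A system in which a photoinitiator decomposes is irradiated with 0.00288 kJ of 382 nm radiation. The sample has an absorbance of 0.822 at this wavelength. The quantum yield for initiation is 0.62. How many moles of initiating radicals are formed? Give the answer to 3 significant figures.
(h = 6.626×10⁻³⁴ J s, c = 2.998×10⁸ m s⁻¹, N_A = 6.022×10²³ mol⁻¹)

Photon energy at 382 nm: hc/λ = (6.626×10⁻³⁴)(2.998×10⁸)/(382×10⁻⁹) = 5.200×10⁻¹⁹ J.
Incident energy: 0.00288 kJ = 2.88 J.
Photons incident: 2.88 / 5.200×10⁻¹⁹ = 5.538×10¹⁸, i.e. 5.538×10¹⁸/6.022×10²³ = 9.196×10⁻⁶ mol.
Fraction absorbed: 1 − 10^(−0.822) = 0.8493.
Photons absorbed: 0.8493 × 9.196×10⁻⁶ = 7.810×10⁻⁶ mol.
Product: Φ × n_abs = 0.62 × 7.810×10⁻⁶ = 4.842×10⁻⁶ mol.

4.84×10⁻⁶ mol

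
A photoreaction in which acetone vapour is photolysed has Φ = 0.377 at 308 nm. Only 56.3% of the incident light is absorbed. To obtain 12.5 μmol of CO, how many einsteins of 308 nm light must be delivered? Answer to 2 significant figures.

5.9×10⁻⁵ einstein

Product: 12.5 μmol = 1.25×10⁻⁵ mol.
Photons that must be absorbed: 1.25×10⁻⁵ / 0.377 = 3.316×10⁻⁵ mol.
Incident photons needed: 3.316×10⁻⁵ / 0.563 = 5.890×10⁻⁵ mol.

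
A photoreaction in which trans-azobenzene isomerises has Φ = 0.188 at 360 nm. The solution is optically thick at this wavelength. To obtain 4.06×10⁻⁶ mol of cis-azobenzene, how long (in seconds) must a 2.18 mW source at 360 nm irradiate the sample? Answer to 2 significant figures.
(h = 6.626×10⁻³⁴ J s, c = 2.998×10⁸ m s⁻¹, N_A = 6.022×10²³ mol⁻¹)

t ≈ 3300 s

Photons that must be absorbed: 4.06×10⁻⁶ / 0.188 = 2.160×10⁻⁵ mol.
Photon energy: hc/λ = 5.518×10⁻¹⁹ J; per mole, 3.323×10⁵ J mol⁻¹.
Energy required: 2.160×10⁻⁵ × 3.323×10⁵ = 7.178 J.
Time: 7.178 J / 0.00218 W = 3300 s.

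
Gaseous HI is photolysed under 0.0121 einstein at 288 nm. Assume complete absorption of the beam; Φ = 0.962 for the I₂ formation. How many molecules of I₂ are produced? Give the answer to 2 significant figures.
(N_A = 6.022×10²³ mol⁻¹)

7.0×10²¹ molecules

Product: Φ × n_abs = 0.962 × 0.0121 = 0.01164 mol.
As a count: 0.01164 × 6.022×10²³ = 7.0×10²¹.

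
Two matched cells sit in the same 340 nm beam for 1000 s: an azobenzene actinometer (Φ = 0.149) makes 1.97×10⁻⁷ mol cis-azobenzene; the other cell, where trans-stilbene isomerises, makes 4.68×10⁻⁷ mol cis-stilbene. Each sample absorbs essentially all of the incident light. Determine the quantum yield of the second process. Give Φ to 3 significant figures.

Photons absorbed by the actinometer: 1.97×10⁻⁷ / 0.149 = 1.322×10⁻⁶ mol.
Φ(unknown) = 4.68×10⁻⁷ / 1.322×10⁻⁶ = 0.354.

Φ = 0.354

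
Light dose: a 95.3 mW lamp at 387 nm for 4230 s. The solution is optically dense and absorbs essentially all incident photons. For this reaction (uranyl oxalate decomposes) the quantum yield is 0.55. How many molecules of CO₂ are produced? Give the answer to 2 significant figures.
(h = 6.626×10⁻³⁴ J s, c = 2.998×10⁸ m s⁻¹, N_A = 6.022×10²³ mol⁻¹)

Photon energy at 387 nm: hc/λ = (6.626×10⁻³⁴)(2.998×10⁸)/(387×10⁻⁹) = 5.133×10⁻¹⁹ J.
Energy delivered: (95.3 mW)(4230 s) = 403.1 J.
Photons incident: 403.1 / 5.133×10⁻¹⁹ = 7.853×10²⁰, i.e. 7.853×10²⁰/6.022×10²³ = 0.001304 mol.
Product: Φ × n_abs = 0.55 × 0.001304 = 7.172×10⁻⁴ mol.
As a count: 7.172×10⁻⁴ × 6.022×10²³ = 4.3×10²⁰.

4.3×10²⁰ molecules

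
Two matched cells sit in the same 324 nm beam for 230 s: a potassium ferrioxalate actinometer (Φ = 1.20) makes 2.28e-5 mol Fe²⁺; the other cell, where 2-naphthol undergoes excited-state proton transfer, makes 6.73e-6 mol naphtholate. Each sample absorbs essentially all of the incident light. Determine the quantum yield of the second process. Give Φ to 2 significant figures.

Photons absorbed by the actinometer: 2.28e-5 / 1.20 = 1.900e-5 mol.
Φ(unknown) = 6.73e-6 / 1.900e-5 = 0.35.

Φ = 0.35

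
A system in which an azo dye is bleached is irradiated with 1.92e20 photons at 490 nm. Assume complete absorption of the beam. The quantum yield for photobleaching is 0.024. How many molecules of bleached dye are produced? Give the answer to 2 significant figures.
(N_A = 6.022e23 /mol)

4.6e18 molecules

Moles of photons: 1.92e20 / 6.022e23 = 3.188e-4 mol.
Product: Φ × n_abs = 0.024 × 3.188e-4 = 7.651e-6 mol.
As a count: 7.651e-6 × 6.022e23 = 4.6e18.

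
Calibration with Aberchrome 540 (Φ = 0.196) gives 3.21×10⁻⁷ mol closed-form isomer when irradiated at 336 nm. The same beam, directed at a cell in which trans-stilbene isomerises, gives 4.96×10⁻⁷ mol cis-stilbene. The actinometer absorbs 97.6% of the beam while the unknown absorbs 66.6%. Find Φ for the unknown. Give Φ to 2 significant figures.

Φ = 0.44

Photons absorbed by the actinometer: 3.21×10⁻⁷ / 0.196 = 1.638×10⁻⁶ mol.
Incident flux: 1.638×10⁻⁶ / 0.976 = 1.678×10⁻⁶ einstein.
Absorbed by unknown: 0.666 × 1.678×10⁻⁶ = 1.118×10⁻⁶ mol.
Φ(unknown) = 4.96×10⁻⁷ / 1.118×10⁻⁶ = 0.44.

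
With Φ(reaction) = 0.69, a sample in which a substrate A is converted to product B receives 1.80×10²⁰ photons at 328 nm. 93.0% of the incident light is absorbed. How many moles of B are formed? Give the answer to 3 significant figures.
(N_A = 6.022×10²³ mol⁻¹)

Moles of photons: 1.80×10²⁰ / 6.022×10²³ = 2.989×10⁻⁴ mol.
Photons absorbed: 0.930 × 2.989×10⁻⁴ = 2.780×10⁻⁴ mol.
Product: Φ × n_abs = 0.69 × 2.780×10⁻⁴ = 1.918×10⁻⁴ mol.

1.92×10⁻⁴ mol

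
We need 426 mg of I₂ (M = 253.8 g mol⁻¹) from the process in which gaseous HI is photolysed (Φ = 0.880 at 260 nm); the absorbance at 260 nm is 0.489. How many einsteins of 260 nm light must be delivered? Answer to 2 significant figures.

Product: 426 mg / 253.8 g mol⁻¹ = 0.001678 mol.
Photons that must be absorbed: 0.001678 / 0.880 = 0.001907 mol.
Fraction absorbed: 1 − 10^(−0.489) = 0.6757.
Incident photons needed: 0.001907 / 0.6757 = 0.002822 mol.

0.0028 einstein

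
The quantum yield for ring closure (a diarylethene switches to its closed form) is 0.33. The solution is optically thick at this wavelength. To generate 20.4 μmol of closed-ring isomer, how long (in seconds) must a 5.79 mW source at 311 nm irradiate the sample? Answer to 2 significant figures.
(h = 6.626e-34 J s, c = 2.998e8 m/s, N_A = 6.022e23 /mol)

t ≈ 4100 s

Product: 20.4 μmol = 2.04e-5 mol.
Photons that must be absorbed: 2.04e-5 / 0.33 = 6.182e-5 mol.
Photon energy: hc/λ = 6.387e-19 J; per mole, 3.846e5 J mol⁻¹.
Energy required: 6.182e-5 × 3.846e5 = 23.78 J.
Time: 23.78 J / 0.00579 W = 4100 s.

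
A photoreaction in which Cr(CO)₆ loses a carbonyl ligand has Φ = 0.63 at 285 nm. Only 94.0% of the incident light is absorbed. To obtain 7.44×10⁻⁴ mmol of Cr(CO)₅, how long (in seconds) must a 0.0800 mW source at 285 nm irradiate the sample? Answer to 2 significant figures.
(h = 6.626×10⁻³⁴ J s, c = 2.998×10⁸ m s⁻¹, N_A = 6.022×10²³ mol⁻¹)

Product: 7.44×10⁻⁴ mmol = 7.44×10⁻⁷ mol.
Photons that must be absorbed: 7.44×10⁻⁷ / 0.63 = 1.181×10⁻⁶ mol.
Incident photons needed: 1.181×10⁻⁶ / 0.940 = 1.256×10⁻⁶ mol.
Photon energy: hc/λ = 6.970×10⁻¹⁹ J; per mole, 4.197×10⁵ J mol⁻¹.
Energy required: 1.256×10⁻⁶ × 4.197×10⁵ = 0.5271 J.
Time: 0.5271 J / 8e-05 W = 6600 s.

t ≈ 6600 s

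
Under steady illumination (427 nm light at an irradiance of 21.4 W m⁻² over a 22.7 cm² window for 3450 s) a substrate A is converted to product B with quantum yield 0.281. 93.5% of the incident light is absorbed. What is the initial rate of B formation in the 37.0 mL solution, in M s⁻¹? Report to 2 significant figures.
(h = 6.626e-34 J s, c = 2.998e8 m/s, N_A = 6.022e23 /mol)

1.2e-6 M s⁻¹

Photon energy at 427 nm: hc/λ = (6.626e-34)(2.998e8)/(427e-9) = 4.652e-19 J.
Energy delivered: (21.4 W m⁻²)(22.7e-4 m²)(3450 s) = 167.6 J.
Photons incident: 167.6 / 4.652e-19 = 3.603e20, i.e. 3.603e20/6.022e23 = 5.983e-4 mol.
Photons absorbed: 0.935 × 5.983e-4 = 5.594e-4 mol.
Product formed: 0.281 × 5.594e-4 = 1.572e-4 mol.
Rate: 1.572e-4 mol / (3450 s × 0.037 L) = 1.2e-6 M s⁻¹.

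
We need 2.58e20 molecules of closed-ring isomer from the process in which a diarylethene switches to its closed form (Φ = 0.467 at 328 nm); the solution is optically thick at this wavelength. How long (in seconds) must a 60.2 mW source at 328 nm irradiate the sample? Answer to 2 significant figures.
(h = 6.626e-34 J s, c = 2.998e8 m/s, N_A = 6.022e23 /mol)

t ≈ 5600 s

Product: 2.58e20 / 6.022e23 = 4.284e-4 mol.
Photons that must be absorbed: 4.284e-4 / 0.467 = 9.173e-4 mol.
Photon energy: hc/λ = 6.056e-19 J; per mole, 3.647e5 J mol⁻¹.
Energy required: 9.173e-4 × 3.647e5 = 334.5 J.
Time: 334.5 J / 0.0602 W = 5600 s.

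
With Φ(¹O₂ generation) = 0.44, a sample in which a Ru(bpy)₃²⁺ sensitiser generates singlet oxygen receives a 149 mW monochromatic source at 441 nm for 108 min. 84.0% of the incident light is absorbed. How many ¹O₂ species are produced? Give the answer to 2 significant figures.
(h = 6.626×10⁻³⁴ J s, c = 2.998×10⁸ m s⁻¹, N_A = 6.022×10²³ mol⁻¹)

Photon energy at 441 nm: hc/λ = (6.626×10⁻³⁴)(2.998×10⁸)/(441×10⁻⁹) = 4.504×10⁻¹⁹ J.
Energy delivered: (149 mW)(6480 s) = 965.5 J.
Photons incident: 965.5 / 4.504×10⁻¹⁹ = 2.144×10²¹, i.e. 2.144×10²¹/6.022×10²³ = 0.003560 mol.
Photons absorbed: 0.840 × 0.003560 = 0.002990 mol.
Product: Φ × n_abs = 0.44 × 0.002990 = 0.001316 mol.
As a count: 0.001316 × 6.022×10²³ = 7.9×10²⁰.

7.9×10²⁰ species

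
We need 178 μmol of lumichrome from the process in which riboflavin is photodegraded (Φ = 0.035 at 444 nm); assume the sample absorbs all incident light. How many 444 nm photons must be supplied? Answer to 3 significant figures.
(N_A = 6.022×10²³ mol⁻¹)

Product: 178 μmol = 1.78×10⁻⁴ mol.
Photons that must be absorbed: 1.78×10⁻⁴ / 0.035 = 0.005086 mol.
Photon count: 0.005086 × 6.022×10²³ = 3.06×10²¹.

3.06×10²¹ photons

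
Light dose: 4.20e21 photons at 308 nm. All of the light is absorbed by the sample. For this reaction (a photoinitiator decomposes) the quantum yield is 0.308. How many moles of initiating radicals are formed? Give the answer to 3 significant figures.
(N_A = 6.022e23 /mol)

Moles of photons: 4.20e21 / 6.022e23 = 0.006974 mol.
Product: Φ × n_abs = 0.308 × 0.006974 = 0.002148 mol.

0.00215 mol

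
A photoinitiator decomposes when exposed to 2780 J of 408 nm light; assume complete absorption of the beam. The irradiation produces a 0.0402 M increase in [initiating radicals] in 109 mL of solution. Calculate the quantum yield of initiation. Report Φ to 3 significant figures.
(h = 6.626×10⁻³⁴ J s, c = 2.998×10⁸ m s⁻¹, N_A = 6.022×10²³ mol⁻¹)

Product: (0.0402 M)(0.109 L) = 0.004382 mol.
Photon energy at 408 nm: hc/λ = (6.626×10⁻³⁴)(2.998×10⁸)/(408×10⁻⁹) = 4.869×10⁻¹⁹ J.
Photons incident: 2780 / 4.869×10⁻¹⁹ = 5.710×10²¹, i.e. 5.710×10²¹/6.022×10²³ = 0.009482 mol.
Φ = 0.004382 mol / 0.009482 mol photons = 0.462.

Φ = 0.462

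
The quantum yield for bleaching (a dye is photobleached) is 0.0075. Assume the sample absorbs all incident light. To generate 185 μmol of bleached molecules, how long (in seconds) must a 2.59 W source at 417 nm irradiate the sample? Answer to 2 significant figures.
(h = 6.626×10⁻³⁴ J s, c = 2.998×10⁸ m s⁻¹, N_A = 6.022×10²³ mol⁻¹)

t ≈ 2700 s

Product: 185 μmol = 1.85×10⁻⁴ mol.
Photons that must be absorbed: 1.85×10⁻⁴ / 0.0075 = 0.02467 mol.
Photon energy: hc/λ = 4.764×10⁻¹⁹ J; per mole, 2.869×10⁵ J mol⁻¹.
Energy required: 0.02467 × 2.869×10⁵ = 7078 J.
Time: 7078 J / 2.59 W = 2700 s.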